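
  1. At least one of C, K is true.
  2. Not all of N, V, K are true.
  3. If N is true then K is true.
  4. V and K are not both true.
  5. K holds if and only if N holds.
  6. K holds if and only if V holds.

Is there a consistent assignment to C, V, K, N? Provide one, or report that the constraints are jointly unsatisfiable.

C = True, V = False, K = False, N = False

  (1) {C, K}: 1 true — at least one ✓
  (2) {N, V, K}: 0/3 true — not all ✓
  (3) N=F ⇒ K: vacuous ✓
  (4) V=F, K=F — not both ✓
  (5) K=F, N=F — same ✓
  (6) K=F, V=F — same ✓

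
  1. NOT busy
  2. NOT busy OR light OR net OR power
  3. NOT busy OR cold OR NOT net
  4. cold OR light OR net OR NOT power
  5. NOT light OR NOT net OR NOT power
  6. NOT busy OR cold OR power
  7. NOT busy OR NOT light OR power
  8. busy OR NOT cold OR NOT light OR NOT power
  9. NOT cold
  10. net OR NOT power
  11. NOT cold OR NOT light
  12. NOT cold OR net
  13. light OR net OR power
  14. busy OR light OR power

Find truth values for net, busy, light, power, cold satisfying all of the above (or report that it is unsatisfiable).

Unit clause (NOT busy) forces busy = False.
Unit clause (NOT cold) forces cold = False.
Set net = True.
Set light = True.
  then (NOT light OR NOT net OR NOT power) forces power = False.
All clauses satisfied.

net: True; busy: False; light: True; power: False; cold: False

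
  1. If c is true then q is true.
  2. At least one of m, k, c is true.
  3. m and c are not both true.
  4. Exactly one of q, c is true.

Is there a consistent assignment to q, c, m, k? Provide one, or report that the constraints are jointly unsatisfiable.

q: True, c: False, m: True, k: False

  (1) c=F ⇒ q: vacuous ✓
  (2) {m, k, c}: 1 true — at least one ✓
  (3) m=T, c=F — not both ✓
  (4) {q, c}: 1 true — exactly one ✓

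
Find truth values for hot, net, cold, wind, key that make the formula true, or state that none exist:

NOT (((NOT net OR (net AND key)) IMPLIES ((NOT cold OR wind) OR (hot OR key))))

hot=F; net=F; cold=T; wind=F; key=F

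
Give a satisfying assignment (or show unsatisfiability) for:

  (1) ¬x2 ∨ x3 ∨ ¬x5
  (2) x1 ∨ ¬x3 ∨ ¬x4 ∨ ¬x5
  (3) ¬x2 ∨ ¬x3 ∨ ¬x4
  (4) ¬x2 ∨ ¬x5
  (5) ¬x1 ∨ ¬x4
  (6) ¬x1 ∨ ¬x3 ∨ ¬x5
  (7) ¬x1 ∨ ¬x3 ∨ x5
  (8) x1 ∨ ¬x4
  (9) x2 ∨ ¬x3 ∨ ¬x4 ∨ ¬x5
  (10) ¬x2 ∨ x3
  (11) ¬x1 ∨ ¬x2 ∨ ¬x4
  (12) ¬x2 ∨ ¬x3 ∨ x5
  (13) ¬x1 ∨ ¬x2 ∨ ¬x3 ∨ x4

Set x1 = False.
  then (x1 ∨ ¬x4) forces x4 = False.
Try x2 = True:
  (¬x2 ∨ ¬x5) forces x5 = False.
  (¬x2 ∨ x3) forces x3 = True.
  clause (¬x2 ∨ ¬x3 ∨ x5) is falsified — backtrack.
So x2 = False.
Set x3 = True.
Set x5 = False.
All clauses satisfied.

x1=F; x2=F; x3=T; x4=F; x5=F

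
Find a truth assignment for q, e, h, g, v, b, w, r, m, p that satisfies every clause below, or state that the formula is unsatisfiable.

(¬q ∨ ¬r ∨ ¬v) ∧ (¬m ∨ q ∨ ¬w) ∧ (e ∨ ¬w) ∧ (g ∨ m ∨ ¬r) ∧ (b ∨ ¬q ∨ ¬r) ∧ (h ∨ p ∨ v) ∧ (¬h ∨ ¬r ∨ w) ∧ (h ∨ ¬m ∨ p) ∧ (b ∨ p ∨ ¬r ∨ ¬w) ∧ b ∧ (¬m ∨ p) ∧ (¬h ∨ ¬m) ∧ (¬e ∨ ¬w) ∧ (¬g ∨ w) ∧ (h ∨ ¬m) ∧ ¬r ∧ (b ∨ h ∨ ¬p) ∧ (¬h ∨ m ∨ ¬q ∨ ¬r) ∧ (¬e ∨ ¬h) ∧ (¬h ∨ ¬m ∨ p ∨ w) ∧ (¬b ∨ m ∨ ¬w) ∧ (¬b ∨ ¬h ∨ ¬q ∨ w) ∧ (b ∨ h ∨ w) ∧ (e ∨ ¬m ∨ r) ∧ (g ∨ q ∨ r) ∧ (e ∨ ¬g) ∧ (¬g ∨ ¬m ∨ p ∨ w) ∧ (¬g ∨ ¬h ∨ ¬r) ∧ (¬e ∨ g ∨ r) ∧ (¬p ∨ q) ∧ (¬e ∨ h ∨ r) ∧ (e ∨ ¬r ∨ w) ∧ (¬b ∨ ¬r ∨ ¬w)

Unit clause (b) forces b = True.
Unit clause (¬r) forces r = False.
Try q = False:
  (g ∨ q ∨ r) forces g = True.
  (¬g ∨ w) forces w = True.
  (¬m ∨ q ∨ ¬w) forces m = False.
  clause (¬b ∨ m ∨ ¬w) is falsified — backtrack.
So q = True.
Set e = False.
  then (e ∨ ¬w) forces w = False.
  then (¬g ∨ w) forces g = False.
  then (¬b ∨ ¬h ∨ ¬q ∨ w) forces h = False.
  then (e ∨ ¬m ∨ r) forces m = False.
Set v = True.
Set p = True.
All clauses satisfied.

q = True, e = False, h = False, g = False, v = True, b = True, w = False, r = False, m = False, p = True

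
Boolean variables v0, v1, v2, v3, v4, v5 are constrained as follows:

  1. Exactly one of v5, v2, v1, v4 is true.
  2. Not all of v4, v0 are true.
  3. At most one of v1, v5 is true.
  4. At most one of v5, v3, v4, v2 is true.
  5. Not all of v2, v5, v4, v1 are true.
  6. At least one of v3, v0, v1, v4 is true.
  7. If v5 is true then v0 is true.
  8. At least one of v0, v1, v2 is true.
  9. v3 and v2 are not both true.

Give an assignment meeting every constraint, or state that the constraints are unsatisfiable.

v0=T, v1=T, v2=F, v3=T, v4=F, v5=F

  (1) {v5, v2, v1, v4}: 1 true — exactly one ✓
  (2) {v4, v0}: 1/2 true — not all ✓
  (3) {v1, v5}: 1 true — at most one ✓
  (4) {v5, v3, v4, v2}: 1 true — at most one ✓
  (5) {v2, v5, v4, v1}: 1/4 true — not all ✓
  (6) {v3, v0, v1, v4}: 3 true — at least one ✓
  (7) v5=F ⇒ v0: vacuous ✓
  (8) {v0, v1, v2}: 2 true — at least one ✓
  (9) v3=T, v2=F — not both ✓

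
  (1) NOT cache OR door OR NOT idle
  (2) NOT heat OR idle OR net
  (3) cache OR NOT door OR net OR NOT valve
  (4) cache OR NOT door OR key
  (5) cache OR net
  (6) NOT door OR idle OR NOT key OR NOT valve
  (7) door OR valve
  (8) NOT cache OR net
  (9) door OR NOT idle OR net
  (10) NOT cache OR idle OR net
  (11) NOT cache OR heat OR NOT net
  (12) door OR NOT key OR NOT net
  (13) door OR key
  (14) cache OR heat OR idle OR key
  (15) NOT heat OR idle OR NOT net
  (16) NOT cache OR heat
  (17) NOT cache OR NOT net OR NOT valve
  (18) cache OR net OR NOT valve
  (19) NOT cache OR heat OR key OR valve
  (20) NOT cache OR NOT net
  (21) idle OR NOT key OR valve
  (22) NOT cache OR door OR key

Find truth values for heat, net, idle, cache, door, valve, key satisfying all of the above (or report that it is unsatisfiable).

heat = True; net = True; idle = True; cache = False; door = True; valve = True; key = True

Set heat = True.
Try net = False:
  (NOT heat OR idle OR net) forces idle = True.
  (cache OR net) forces cache = True.
  clause (NOT cache OR net) is falsified — backtrack.
So net = True.
  then (NOT heat OR idle OR NOT net) forces idle = True.
  then (NOT cache OR NOT net) forces cache = False.
Try door = False:
  (door OR valve) forces valve = True.
  (door OR NOT key OR NOT net) forces key = False.
  clause (door OR key) is falsified — backtrack.
So door = True.
  then (cache OR NOT door OR key) forces key = True.
Set valve = True.
All clauses satisfied.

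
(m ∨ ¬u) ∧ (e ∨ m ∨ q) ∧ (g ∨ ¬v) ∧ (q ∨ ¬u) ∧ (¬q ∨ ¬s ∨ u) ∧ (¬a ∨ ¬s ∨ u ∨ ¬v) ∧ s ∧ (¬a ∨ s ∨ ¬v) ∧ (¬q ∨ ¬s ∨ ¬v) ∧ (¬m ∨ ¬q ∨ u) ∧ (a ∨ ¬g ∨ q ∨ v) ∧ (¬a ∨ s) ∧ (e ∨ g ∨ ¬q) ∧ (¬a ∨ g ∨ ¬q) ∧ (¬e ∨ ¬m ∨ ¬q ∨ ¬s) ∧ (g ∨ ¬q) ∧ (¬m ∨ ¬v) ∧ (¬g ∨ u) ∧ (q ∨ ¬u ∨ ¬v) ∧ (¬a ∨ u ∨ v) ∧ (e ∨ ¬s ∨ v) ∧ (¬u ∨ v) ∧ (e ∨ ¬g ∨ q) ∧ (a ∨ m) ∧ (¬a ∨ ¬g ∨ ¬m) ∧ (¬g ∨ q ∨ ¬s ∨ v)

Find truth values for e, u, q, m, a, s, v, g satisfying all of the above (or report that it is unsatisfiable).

Unit clause (s) forces s = True.
Try e = False:
  (e ∨ ¬s ∨ v) forces v = True.
  (g ∨ ¬v) forces g = True.
  (¬q ∨ ¬s ∨ ¬v) forces q = False.
  clause (e ∨ ¬g ∨ q) is falsified — backtrack.
So e = True.
Try u = True:
  (m ∨ ¬u) forces m = True.
  (q ∨ ¬u) forces q = True.
  clause (¬e ∨ ¬m ∨ ¬q ∨ ¬s) is falsified — backtrack.
So u = False.
  then (¬q ∨ ¬s ∨ u) forces q = False.
  then (¬g ∨ u) forces g = False.
  then (g ∨ ¬v) forces v = False.
  then (¬a ∨ u ∨ v) forces a = False.
  then (a ∨ m) forces m = True.
All clauses satisfied.

e = True, u = False, q = False, m = True, a = False, s = True, v = False, g = False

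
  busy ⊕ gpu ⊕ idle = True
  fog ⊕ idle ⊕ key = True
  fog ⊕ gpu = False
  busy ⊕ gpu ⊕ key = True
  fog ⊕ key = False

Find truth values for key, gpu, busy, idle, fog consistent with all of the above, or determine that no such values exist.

key: True; gpu: True; busy: True; idle: True; fog: True

busy ⊕ gpu ⊕ idle = T ⊕ T ⊕ T = True ✓
fog ⊕ idle ⊕ key = T ⊕ T ⊕ T = True ✓
fog ⊕ gpu = T ⊕ T = False ✓
busy ⊕ gpu ⊕ key = T ⊕ T ⊕ T = True ✓
fog ⊕ key = T ⊕ T = False ✓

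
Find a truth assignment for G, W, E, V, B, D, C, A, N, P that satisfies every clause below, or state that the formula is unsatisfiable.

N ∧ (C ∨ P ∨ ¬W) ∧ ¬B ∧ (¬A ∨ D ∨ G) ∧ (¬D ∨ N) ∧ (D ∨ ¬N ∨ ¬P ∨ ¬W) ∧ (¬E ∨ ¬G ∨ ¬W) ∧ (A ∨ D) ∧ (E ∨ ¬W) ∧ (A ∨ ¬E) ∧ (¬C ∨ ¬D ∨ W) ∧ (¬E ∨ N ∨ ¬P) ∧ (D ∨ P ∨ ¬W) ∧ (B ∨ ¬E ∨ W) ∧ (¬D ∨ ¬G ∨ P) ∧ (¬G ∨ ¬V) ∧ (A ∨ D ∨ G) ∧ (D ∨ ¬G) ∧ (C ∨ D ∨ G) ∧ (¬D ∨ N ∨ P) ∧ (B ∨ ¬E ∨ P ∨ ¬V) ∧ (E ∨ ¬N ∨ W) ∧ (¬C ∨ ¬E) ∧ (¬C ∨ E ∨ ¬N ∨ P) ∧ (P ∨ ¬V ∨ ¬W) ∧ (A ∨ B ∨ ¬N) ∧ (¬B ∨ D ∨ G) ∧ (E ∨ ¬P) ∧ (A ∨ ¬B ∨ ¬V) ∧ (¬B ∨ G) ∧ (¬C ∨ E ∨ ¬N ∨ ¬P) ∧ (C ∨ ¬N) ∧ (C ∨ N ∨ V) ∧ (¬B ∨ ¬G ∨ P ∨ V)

Case B = True:
  Clause (¬B) is falsified — contradiction.
Case B = False:
  (N) forces N = True.
  (A ∨ B ∨ ¬N) forces A = True.
  (C ∨ ¬N) forces C = True.
  (¬C ∨ ¬E) forces E = False.
  (E ∨ ¬W) forces W = False.
  Clause (E ∨ ¬N ∨ W) is falsified — contradiction.
Both cases fail, so the formula is unsatisfiable.

Unsatisfiable — no assignment works.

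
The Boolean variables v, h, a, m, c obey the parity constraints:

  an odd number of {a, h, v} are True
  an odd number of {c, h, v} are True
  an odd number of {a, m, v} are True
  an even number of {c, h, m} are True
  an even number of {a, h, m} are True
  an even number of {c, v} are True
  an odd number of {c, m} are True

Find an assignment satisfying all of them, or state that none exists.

v: False, h: True, a: False, m: True, c: False

{a, h, v}: 1 true → odd ✓
{c, h, v}: 1 true → odd ✓
{a, m, v}: 1 true → odd ✓
{c, h, m}: 2 true → even ✓
{a, h, m}: 2 true → even ✓
{c, v}: 0 true → even ✓
{c, m}: 1 true → odd ✓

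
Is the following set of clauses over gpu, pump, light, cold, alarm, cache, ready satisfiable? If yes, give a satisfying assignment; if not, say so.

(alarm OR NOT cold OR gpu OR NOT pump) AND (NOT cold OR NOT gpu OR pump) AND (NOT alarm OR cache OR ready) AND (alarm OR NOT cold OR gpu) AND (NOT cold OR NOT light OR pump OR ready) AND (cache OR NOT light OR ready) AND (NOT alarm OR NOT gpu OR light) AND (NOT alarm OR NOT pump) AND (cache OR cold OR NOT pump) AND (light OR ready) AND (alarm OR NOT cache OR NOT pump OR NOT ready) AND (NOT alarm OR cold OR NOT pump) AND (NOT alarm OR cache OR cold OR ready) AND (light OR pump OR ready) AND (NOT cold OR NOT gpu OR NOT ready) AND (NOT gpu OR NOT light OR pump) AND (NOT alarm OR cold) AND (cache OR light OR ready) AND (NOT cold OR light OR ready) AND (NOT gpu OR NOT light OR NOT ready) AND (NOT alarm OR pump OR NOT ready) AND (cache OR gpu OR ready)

Set gpu = False.
Set pump = False.
Set light = False.
  then (light OR ready) forces ready = True.
  then (NOT alarm OR pump OR NOT ready) forces alarm = False.
  then (alarm OR NOT cold OR gpu) forces cold = False.
Set cache = False.
All clauses satisfied.

gpu = False; pump = False; light = False; cold = False; alarm = False; cache = False; ready = True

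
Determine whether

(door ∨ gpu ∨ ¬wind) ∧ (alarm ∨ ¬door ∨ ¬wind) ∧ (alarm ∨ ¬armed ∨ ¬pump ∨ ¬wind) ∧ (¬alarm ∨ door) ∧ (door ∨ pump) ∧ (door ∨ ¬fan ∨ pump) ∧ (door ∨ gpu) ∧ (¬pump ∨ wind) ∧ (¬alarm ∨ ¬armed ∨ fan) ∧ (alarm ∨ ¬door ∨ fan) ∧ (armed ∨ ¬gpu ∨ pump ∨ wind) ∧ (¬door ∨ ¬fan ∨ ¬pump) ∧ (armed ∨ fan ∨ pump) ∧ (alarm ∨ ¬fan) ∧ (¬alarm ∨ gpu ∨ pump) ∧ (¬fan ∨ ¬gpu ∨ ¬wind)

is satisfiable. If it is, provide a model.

Set wind = True.
Try fan = True:
  (alarm ∨ ¬fan) forces alarm = True.
  (¬alarm ∨ door) forces door = True.
  (¬door ∨ ¬fan ∨ ¬pump) forces pump = False.
  (¬alarm ∨ gpu ∨ pump) forces gpu = True.
  clause (¬fan ∨ ¬gpu ∨ ¬wind) is falsified — backtrack.
So fan = False.
Set gpu = False.
  then (door ∨ gpu ∨ ¬wind) forces door = True.
  then (alarm ∨ ¬door ∨ ¬wind) forces alarm = True.
  then (¬alarm ∨ ¬armed ∨ fan) forces armed = False.
  then (armed ∨ fan ∨ pump) forces pump = True.
All clauses satisfied.

wind: True; fan: False; gpu: False; alarm: True; pump: True; armed: False; door: True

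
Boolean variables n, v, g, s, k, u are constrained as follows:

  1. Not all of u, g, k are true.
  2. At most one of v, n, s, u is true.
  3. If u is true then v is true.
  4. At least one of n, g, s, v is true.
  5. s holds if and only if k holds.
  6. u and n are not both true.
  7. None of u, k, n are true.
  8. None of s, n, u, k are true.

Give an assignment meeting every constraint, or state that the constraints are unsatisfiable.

n = False; v = False; g = True; s = False; k = False; u = False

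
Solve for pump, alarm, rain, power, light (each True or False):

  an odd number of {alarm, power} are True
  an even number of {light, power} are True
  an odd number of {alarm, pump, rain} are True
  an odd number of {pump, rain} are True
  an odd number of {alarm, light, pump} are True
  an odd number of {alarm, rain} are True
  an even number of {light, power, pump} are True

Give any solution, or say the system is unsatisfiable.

pump = False; alarm = False; rain = True; power = True; light = True

{alarm, power}: 1 true → odd ✓
{light, power}: 2 true → even ✓
{alarm, pump, rain}: 1 true → odd ✓
{pump, rain}: 1 true → odd ✓
{alarm, light, pump}: 1 true → odd ✓
{alarm, rain}: 1 true → odd ✓
{light, power, pump}: 2 true → even ✓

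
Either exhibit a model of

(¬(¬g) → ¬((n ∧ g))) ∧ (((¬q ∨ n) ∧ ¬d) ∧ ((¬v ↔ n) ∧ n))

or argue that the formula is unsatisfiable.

v: False; g: False; q: False; d: False; n: True

  ¬(¬g) → ¬((n ∧ g)) = True
    ¬(¬g) = False
      ¬g = True
    ¬((n ∧ g)) = True
      n ∧ g = False
  ((¬q ∨ n) ∧ ¬d) ∧ ((¬v ↔ n) ∧ n) = True
    (¬q ∨ n) ∧ ¬d = True
      ¬q ∨ n = True
        ¬q = True
      ¬d = True
    (¬v ↔ n) ∧ n = True
      ¬v ↔ n = True
        ¬v = True
Both conjuncts True, so the formula holds.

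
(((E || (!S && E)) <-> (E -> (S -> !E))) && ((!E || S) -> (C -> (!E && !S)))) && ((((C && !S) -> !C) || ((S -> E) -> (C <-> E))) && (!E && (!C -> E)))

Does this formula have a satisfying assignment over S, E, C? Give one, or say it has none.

No satisfying assignment exists.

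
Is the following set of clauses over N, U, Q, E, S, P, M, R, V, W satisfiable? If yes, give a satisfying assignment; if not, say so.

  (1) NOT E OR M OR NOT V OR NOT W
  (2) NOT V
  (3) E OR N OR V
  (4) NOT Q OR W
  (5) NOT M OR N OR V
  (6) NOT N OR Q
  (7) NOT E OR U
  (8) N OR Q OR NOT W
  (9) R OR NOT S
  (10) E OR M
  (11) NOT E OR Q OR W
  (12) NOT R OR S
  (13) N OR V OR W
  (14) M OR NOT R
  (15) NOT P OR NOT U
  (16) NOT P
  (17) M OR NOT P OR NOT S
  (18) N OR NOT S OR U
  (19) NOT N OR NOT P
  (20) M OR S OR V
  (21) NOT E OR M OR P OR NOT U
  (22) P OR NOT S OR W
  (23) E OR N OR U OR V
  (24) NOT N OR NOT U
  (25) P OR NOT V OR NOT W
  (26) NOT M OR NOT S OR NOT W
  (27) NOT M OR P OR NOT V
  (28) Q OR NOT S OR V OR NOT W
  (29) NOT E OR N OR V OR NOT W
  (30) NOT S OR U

N = True, U = False, Q = True, E = False, S = False, P = False, M = True, R = False, V = False, W = True

Unit clause (NOT V) forces V = False.
Unit clause (NOT P) forces P = False.
Try N = False:
  (E OR N OR V) forces E = True.
  (NOT M OR N OR V) forces M = False.
  (NOT E OR U) forces U = True.
  clause (NOT E OR M OR P OR NOT U) is falsified — backtrack.
So N = True.
  then (NOT N OR Q) forces Q = True.
  then (NOT N OR NOT U) forces U = False.
  then (NOT S OR U) forces S = False.
  then (NOT Q OR W) forces W = True.
  then (NOT E OR U) forces E = False.
  then (E OR M) forces M = True.
  then (NOT R OR S) forces R = False.
All clauses satisfied.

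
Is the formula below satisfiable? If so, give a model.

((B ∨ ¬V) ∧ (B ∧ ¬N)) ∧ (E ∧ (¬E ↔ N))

N = False, B = True, E = True, V = True

  (B ∨ ¬V) ∧ (B ∧ ¬N) = True
    B ∨ ¬V = True
      ¬V = False
    B ∧ ¬N = True
      ¬N = True
  E ∧ (¬E ↔ N) = True
    ¬E ↔ N = True
      ¬E = False
Both conjuncts True, so the formula holds.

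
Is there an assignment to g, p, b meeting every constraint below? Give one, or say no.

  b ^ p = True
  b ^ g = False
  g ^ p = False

UNSATISFIABLE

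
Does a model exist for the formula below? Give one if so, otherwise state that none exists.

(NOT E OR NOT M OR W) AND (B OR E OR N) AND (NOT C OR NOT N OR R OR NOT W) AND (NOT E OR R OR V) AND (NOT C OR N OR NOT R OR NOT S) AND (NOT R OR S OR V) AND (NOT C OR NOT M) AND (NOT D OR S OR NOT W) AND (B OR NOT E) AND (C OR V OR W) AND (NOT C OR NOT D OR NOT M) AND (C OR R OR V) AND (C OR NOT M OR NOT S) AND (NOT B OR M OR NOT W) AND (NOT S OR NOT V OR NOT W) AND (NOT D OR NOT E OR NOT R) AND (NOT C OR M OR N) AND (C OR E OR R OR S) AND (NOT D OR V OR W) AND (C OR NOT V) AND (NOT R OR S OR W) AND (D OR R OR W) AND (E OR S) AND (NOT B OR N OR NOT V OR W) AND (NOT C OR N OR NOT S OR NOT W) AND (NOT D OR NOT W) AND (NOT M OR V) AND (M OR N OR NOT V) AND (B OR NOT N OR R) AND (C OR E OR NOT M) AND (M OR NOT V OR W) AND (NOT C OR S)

D: False, B: True, S: True, E: False, M: False, W: False, V: False, N: True, C: True, R: True

Try D = True:
  (NOT D OR NOT W) forces W = False.
  (NOT D OR V OR W) forces V = True.
  (C OR NOT V) forces C = True.
  (NOT C OR NOT M) forces M = False.
  clause (M OR NOT V OR W) is falsified — backtrack.
So D = False.
Set B = True.
Set S = True.
Set E = False.
Set M = False.
  then (NOT B OR M OR NOT W) forces W = False.
  then (D OR R OR W) forces R = True.
  then (M OR NOT V OR W) forces V = False.
  then (C OR V OR W) forces C = True.
  then (NOT C OR M OR N) forces N = True.
All clauses satisfied.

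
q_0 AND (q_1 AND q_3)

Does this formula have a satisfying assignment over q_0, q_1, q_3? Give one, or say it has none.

q_0=T; q_1=T; q_3=T

  q_1 AND q_3 = True
Both conjuncts True, so the formula holds.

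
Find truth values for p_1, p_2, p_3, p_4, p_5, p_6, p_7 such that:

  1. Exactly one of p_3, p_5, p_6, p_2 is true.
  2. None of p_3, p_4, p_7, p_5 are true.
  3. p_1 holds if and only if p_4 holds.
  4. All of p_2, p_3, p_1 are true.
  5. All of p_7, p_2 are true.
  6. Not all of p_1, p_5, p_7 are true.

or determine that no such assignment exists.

UNSATISFIABLE

Case p_3 = True:
  Constraint (2) is violated (p_3=T) — contradiction.
Case p_3 = False:
  Constraint (4) is violated (p_3=F) — contradiction.
Both cases fail — unsatisfiable.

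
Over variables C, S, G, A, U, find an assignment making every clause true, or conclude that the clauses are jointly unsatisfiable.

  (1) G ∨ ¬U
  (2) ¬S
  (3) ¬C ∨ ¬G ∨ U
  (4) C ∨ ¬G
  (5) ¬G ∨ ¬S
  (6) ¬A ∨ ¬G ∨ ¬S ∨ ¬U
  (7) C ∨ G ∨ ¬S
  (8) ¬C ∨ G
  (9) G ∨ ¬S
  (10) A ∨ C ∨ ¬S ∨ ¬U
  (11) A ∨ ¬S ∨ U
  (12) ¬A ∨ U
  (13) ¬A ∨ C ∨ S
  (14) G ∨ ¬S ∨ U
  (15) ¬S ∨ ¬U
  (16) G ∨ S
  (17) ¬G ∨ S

Case S = True:
  Clause (¬S) is falsified — contradiction.
Case S = False:
  (G ∨ S) forces G = True.
  Clause (¬G ∨ S) is falsified — contradiction.
Both cases fail, so the formula is unsatisfiable.

UNSATISFIABLE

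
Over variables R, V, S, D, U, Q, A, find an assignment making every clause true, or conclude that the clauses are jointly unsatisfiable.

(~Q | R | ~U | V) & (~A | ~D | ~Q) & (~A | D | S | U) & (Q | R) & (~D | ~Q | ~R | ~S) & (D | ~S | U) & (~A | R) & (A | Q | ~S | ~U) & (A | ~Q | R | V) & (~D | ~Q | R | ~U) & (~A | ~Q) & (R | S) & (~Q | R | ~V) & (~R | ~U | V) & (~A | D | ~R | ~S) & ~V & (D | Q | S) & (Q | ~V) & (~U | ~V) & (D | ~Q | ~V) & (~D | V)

Unit clause (~V) forces V = False.
In (~D | V) only ~D is left, so D = False.
Try R = False:
  (Q | R) forces Q = True.
  (~Q | R | ~U | V) forces U = False.
  (D | ~S | U) forces S = False.
  clause (R | S) is falsified — backtrack.
So R = True.
  then (~R | ~U | V) forces U = False.
  then (D | ~S | U) forces S = False.
  then (D | Q | S) forces Q = True.
  then (~A | D | S | U) forces A = False.
All clauses satisfied.

R = True, V = False, S = False, D = False, U = False, Q = True, A = False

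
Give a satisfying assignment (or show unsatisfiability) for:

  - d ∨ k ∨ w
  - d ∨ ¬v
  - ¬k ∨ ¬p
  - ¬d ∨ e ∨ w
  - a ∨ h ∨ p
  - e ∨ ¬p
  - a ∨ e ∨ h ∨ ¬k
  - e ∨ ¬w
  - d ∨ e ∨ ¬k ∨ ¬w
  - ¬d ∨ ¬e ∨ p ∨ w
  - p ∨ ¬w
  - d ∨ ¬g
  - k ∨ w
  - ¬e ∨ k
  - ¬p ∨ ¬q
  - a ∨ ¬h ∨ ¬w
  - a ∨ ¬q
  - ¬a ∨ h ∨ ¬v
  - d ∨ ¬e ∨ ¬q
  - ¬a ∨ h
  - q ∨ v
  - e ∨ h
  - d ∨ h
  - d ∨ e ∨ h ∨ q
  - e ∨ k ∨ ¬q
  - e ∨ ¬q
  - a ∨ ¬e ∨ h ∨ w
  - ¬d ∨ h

UNSATISFIABLE

Case e = True:
  (¬e ∨ k) forces k = True.
  (¬k ∨ ¬p) forces p = False.
  (p ∨ ¬w) forces w = False.
  (¬d ∨ ¬e ∨ p ∨ w) forces d = False.
  (d ∨ ¬v) forces v = False.
  (d ∨ ¬g) forces g = False.
  (d ∨ ¬e ∨ ¬q) forces q = False.
  Clause (q ∨ v) is falsified — contradiction.
Case e = False:
  (e ∨ ¬p) forces p = False.
  (e ∨ ¬w) forces w = False.
  (¬d ∨ e ∨ w) forces d = False.
  (d ∨ k ∨ w) forces k = True.
  (d ∨ ¬v) forces v = False.
  (d ∨ ¬g) forces g = False.
  (q ∨ v) forces q = True.
  Clause (e ∨ ¬q) is falsified — contradiction.
Both cases fail, so the formula is unsatisfiable.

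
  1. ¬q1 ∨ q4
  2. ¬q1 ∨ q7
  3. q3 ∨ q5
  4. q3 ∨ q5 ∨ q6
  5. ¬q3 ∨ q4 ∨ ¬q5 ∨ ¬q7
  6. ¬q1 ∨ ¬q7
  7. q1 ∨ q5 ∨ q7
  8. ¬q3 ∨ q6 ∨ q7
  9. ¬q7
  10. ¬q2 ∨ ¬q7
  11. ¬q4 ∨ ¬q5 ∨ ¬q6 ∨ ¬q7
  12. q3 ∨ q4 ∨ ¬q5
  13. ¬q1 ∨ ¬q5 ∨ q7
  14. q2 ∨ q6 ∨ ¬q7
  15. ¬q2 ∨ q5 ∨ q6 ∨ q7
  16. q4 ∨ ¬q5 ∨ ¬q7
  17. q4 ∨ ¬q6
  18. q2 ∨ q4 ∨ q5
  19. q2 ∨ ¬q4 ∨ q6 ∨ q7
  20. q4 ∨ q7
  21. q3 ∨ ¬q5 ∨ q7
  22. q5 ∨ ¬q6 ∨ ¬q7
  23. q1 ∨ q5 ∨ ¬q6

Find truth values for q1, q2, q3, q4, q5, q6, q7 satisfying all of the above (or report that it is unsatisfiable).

q1 = False; q2 = False; q3 = True; q4 = True; q5 = True; q6 = True; q7 = False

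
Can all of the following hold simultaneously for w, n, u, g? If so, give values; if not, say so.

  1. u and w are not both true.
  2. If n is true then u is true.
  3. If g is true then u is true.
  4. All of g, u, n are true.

w = False; n = True; u = True; g = True

  (1) u=T, w=F — not both ✓
  (2) n=T ⇒ u: T ✓
  (3) g=T ⇒ u: T ✓
  (4) {g, u, n}: all 3 true ✓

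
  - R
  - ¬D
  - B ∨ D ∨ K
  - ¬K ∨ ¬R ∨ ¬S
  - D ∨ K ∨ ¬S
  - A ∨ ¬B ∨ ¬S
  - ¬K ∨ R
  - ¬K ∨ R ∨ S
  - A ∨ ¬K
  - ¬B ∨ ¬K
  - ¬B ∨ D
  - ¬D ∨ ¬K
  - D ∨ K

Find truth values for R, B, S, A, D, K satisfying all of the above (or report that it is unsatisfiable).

Unit clause (R) forces R = True.
Unit clause (¬D) forces D = False.
In (¬B ∨ D) only ¬B is left, so B = False.
In (D ∨ K) only K is left, so K = True.
In (¬K ∨ ¬R ∨ ¬S) only ¬S is left, so S = False.
In (A ∨ ¬K) only A is left, so A = True.
All clauses satisfied.

R=T, B=F, S=F, A=T, D=F, K=T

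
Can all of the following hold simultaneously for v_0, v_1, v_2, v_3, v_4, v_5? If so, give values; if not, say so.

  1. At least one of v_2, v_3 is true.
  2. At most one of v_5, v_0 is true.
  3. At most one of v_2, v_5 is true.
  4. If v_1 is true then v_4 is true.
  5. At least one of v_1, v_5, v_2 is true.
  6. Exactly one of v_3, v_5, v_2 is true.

v_0 = False, v_1 = False, v_2 = True, v_3 = False, v_4 = True, v_5 = False

  (1) {v_2, v_3}: 1 true — at least one ✓
  (2) {v_5, v_0}: 0 true — at most one ✓
  (3) {v_2, v_5}: 1 true — at most one ✓
  (4) v_1=F ⇒ v_4: vacuous ✓
  (5) {v_1, v_5, v_2}: 1 true — at least one ✓
  (6) {v_3, v_5, v_2}: 1 true — exactly one ✓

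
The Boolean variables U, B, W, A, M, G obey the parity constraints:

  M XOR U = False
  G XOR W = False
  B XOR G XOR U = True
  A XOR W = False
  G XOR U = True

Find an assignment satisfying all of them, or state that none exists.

U=F; B=F; W=T; A=T; M=F; G=T

M XOR U = F XOR F = False ✓
G XOR W = T XOR T = False ✓
B XOR G XOR U = F XOR T XOR F = True ✓
A XOR W = T XOR T = False ✓
G XOR U = T XOR F = True ✓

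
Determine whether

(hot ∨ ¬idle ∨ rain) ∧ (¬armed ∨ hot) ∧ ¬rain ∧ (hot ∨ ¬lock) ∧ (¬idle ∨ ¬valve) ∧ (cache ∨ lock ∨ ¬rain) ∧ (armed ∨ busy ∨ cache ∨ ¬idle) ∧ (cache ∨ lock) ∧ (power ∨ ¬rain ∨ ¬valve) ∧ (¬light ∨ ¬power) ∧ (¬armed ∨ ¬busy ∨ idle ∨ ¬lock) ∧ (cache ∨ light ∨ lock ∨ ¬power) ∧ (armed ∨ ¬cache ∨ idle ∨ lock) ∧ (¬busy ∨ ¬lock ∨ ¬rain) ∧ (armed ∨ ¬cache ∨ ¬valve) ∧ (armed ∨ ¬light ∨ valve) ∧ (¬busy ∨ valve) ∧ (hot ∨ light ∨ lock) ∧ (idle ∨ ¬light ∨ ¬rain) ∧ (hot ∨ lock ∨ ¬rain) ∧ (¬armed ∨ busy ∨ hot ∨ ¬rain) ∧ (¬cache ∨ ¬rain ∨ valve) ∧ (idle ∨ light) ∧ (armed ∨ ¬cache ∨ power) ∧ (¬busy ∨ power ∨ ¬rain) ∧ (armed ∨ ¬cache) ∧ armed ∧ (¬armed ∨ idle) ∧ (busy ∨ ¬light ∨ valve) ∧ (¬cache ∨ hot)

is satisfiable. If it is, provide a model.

Unit clause (¬rain) forces rain = False.
Unit clause (armed) forces armed = True.
In (¬armed ∨ idle) only idle is left, so idle = True.
In (hot ∨ ¬idle ∨ rain) only hot is left, so hot = True.
In (¬idle ∨ ¬valve) only ¬valve is left, so valve = False.
In (¬busy ∨ valve) only ¬busy is left, so busy = False.
In (busy ∨ ¬light ∨ valve) only ¬light is left, so light = False.
Set lock = True.
Set cache = False.
Set power = False.
All clauses satisfied.

armed: True; hot: True; lock: True; valve: False; cache: False; busy: False; idle: True; light: False; power: False; rain: False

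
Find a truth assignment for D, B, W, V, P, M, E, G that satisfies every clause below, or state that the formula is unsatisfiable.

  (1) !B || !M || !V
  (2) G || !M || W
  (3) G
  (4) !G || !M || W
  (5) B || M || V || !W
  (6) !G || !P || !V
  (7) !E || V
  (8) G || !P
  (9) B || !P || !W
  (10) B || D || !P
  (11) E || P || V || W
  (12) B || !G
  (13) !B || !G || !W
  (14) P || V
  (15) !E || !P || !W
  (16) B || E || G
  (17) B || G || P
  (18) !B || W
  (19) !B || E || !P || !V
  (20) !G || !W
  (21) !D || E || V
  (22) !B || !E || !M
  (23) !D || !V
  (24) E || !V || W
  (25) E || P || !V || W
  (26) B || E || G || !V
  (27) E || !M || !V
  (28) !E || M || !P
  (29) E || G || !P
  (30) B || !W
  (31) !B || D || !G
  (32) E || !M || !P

Case G = True:
  (B || !G) forces B = True.
  (!B || !G || !W) forces W = False.
  Clause (!B || W) is falsified — contradiction.
Case G = False:
  Clause (G) is falsified — contradiction.
Both cases fail, so the formula is unsatisfiable.

No satisfying assignment exists.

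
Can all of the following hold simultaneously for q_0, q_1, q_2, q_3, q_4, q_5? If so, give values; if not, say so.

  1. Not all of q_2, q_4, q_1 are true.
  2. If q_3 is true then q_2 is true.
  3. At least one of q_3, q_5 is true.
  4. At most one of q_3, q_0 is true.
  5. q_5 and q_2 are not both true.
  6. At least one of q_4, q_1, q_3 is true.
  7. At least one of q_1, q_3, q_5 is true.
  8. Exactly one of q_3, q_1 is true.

q_0: False, q_1: False, q_2: True, q_3: True, q_4: False, q_5: False

  (1) {q_2, q_4, q_1}: 1/3 true — not all ✓
  (2) q_3=T ⇒ q_2: T ✓
  (3) {q_3, q_5}: 1 true — at least one ✓
  (4) {q_3, q_0}: 1 true — at most one ✓
  (5) q_5=F, q_2=T — not both ✓
  (6) {q_4, q_1, q_3}: 1 true — at least one ✓
  (7) {q_1, q_3, q_5}: 1 true — at least one ✓
  (8) {q_3, q_1}: 1 true — exactly one ✓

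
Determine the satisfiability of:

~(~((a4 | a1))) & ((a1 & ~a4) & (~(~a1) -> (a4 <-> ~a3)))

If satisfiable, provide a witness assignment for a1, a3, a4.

a1 = True, a3 = True, a4 = False

  ~(~((a4 | a1))) = True
    ~((a4 | a1)) = False
      a4 | a1 = True
  (a1 & ~a4) & (~(~a1) -> (a4 <-> ~a3)) = True
    a1 & ~a4 = True
      ~a4 = True
    ~(~a1) -> (a4 <-> ~a3) = True
      ~(~a1) = True
        ~a1 = False
      a4 <-> ~a3 = True
        ~a3 = False
Both conjuncts True, so the formula holds.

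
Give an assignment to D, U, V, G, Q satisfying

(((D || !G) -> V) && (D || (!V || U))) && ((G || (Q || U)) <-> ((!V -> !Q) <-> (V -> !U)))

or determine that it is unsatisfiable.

D=T, U=F, V=T, G=T, Q=T

  ((D || !G) -> V) && (D || (!V || U)) = True
    (D || !G) -> V = True
      D || !G = True
        !G = False
    D || (!V || U) = True
      !V || U = False
        !V = False
  (G || (Q || U)) <-> ((!V -> !Q) <-> (V -> !U)) = True
    G || (Q || U) = True
      Q || U = True
    (!V -> !Q) <-> (V -> !U) = True
      !V -> !Q = True
        !V = False
        !Q = False
      V -> !U = True
        !U = True
Both conjuncts True, so the formula holds.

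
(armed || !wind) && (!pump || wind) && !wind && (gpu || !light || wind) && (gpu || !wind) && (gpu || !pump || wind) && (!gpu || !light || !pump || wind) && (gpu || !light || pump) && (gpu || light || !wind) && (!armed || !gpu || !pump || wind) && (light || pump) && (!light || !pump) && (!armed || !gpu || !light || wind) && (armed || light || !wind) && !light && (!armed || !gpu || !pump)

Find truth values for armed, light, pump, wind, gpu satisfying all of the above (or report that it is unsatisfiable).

Case light = True:
  Clause (!light) is falsified — contradiction.
Case light = False:
  (!wind) forces wind = False.
  (!pump || wind) forces pump = False.
  Clause (light || pump) is falsified — contradiction.
Both cases fail, so the formula is unsatisfiable.

No satisfying assignment exists.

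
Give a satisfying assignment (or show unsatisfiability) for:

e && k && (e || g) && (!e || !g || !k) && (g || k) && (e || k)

Unit clause (e) forces e = True.
Unit clause (k) forces k = True.
In (!e || !g || !k) only !g is left, so g = False.
Check each clause:
  (e): e holds.
  (k): k holds.
  (e || g): e holds.
  (!e || !g || !k): !g holds.
  (g || k): k holds.
  (e || k): e holds.
All clauses satisfied.

k = True, e = True, g = False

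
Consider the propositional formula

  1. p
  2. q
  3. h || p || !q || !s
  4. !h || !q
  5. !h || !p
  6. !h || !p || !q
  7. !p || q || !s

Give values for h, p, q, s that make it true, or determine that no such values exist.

Unit clause (p) forces p = True.
Unit clause (q) forces q = True.
In (!h || !q) only !h is left, so h = False.
Set s = True.
Check each clause:
  (p): p holds.
  (q): q holds.
  (h || p || !q || !s): p holds.
  (!h || !q): !h holds.
  (!h || !p): !h holds.
  (!h || !p || !q): !h holds.
  (!p || q || !s): q holds.
All clauses satisfied.

h = False, p = True, q = True, s = True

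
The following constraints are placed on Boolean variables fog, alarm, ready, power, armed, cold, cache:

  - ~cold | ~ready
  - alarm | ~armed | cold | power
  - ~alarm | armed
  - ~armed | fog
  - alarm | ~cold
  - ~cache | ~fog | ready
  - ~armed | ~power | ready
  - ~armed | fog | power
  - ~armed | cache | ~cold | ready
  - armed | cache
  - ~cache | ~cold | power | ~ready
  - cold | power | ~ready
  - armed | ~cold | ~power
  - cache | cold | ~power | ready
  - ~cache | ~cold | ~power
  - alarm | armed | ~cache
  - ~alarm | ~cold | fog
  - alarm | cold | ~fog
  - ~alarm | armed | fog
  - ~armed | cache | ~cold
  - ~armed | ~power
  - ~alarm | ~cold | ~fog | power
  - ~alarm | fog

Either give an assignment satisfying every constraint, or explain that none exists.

Set fog = True.
Set alarm = True.
  then (~alarm | armed) forces armed = True.
  then (~armed | ~power) forces power = False.
  then (~alarm | ~cold | ~fog | power) forces cold = False.
  then (cold | power | ~ready) forces ready = False.
  then (~cache | ~fog | ready) forces cache = False.
All clauses satisfied.

fog=T, alarm=T, ready=F, power=F, armed=T, cold=F, cache=F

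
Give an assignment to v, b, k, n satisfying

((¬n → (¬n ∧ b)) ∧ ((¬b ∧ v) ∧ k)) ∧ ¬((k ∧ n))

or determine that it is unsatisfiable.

Case b = True: the conjunct ¬b is False.
Case b = False: the formula simplifies to (n ∧ (v ∧ k)) ∧ ¬((k ∧ n)).
  k = True: simplifies to (n ∧ v) ∧ ¬n.
    n = True: the conjunct ¬n is False.
    n = False: the conjunct n is False.
  k = False: the conjunct k is False.
Both cases fail — unsatisfiable.

The formula is unsatisfiable.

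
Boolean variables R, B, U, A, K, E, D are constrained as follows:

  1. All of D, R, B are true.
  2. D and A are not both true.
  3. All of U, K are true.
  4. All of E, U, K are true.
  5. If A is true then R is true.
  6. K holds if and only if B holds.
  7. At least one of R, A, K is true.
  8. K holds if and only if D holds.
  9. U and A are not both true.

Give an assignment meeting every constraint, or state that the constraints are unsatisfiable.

R=T, B=T, U=T, A=F, K=T, E=T, D=T

  (1) {D, R, B}: all 3 true ✓
  (2) D=T, A=F — not both ✓
  (3) {U, K}: all 2 true ✓
  (4) {E, U, K}: all 3 true ✓
  (5) A=F ⇒ R: vacuous ✓
  (6) K=T, B=T — same ✓
  (7) {R, A, K}: 2 true — at least one ✓
  (8) K=T, D=T — same ✓
  (9) U=T, A=F — not both ✓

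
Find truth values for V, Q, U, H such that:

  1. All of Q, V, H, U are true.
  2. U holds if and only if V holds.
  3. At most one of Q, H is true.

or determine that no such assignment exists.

Case H = True:
  (1) forces Q = True.
  Constraint (3) is violated (Q=T, H=T) — contradiction.
Case H = False:
  Constraint (1) is violated (H=F) — contradiction.
Both cases fail — unsatisfiable.

UNSATISFIABLE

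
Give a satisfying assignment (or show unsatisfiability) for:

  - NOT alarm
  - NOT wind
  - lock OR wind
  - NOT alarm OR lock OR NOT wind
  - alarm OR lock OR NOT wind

Unit clause (NOT alarm) forces alarm = False.
Unit clause (NOT wind) forces wind = False.
In (lock OR wind) only lock is left, so lock = True.
Check each clause:
  (NOT alarm): NOT alarm holds.
  (NOT wind): NOT wind holds.
  (lock OR wind): lock holds.
  (NOT alarm OR lock OR NOT wind): NOT alarm holds.
  (alarm OR lock OR NOT wind): lock holds.
All clauses satisfied.

lock: True; wind: False; alarm: False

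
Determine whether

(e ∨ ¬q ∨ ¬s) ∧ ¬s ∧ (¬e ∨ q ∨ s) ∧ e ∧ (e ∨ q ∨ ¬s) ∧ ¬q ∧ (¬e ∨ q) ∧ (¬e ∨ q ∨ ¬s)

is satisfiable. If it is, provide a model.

The formula is unsatisfiable.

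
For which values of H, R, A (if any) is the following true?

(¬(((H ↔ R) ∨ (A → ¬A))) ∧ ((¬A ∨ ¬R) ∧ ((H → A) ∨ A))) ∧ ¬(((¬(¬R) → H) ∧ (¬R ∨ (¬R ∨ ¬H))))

Case R = True: the formula simplifies to (¬((H ∨ (A → ¬A))) ∧ (¬A ∧ ((H → A) ∨ A))) ∧ ¬((H ∧ ¬H)).
  A = True: the conjunct ¬A is False.
  A = False: the conjunct ¬((H ∨ (A → ¬A))) becomes ¬((H ∨ True)) = False.
Case R = False: the conjunct ¬(((¬(¬R) → H) ∧ (¬R ∨ (¬R ∨ ¬H)))) becomes ¬((True ∧ True)) = False.
Both cases fail — unsatisfiable.

The formula is unsatisfiable.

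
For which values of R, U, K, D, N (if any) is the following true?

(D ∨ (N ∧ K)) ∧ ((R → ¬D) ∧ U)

R: False, U: True, K: False, D: True, N: True

  D ∨ (N ∧ K) = True
    N ∧ K = False
  (R → ¬D) ∧ U = True
    R → ¬D = True
      ¬D = False
Both conjuncts True, so the formula holds.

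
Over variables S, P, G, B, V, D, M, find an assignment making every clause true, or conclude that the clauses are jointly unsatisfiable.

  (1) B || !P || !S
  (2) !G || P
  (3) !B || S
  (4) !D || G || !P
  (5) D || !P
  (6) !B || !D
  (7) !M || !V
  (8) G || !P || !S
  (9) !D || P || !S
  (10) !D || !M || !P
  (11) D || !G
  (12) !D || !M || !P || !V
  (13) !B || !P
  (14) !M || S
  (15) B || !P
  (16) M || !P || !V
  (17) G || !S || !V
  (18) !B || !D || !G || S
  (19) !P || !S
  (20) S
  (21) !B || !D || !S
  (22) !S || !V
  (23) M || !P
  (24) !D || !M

S = True; P = False; G = False; B = False; V = False; D = False; M = True

Unit clause (S) forces S = True.
In (!S || !V) only !V is left, so V = False.
In (!P || !S) only !P is left, so P = False.
In (!G || P) only !G is left, so G = False.
In (!D || P || !S) only !D is left, so D = False.
Set B = False.
Set M = True.
All clauses satisfied.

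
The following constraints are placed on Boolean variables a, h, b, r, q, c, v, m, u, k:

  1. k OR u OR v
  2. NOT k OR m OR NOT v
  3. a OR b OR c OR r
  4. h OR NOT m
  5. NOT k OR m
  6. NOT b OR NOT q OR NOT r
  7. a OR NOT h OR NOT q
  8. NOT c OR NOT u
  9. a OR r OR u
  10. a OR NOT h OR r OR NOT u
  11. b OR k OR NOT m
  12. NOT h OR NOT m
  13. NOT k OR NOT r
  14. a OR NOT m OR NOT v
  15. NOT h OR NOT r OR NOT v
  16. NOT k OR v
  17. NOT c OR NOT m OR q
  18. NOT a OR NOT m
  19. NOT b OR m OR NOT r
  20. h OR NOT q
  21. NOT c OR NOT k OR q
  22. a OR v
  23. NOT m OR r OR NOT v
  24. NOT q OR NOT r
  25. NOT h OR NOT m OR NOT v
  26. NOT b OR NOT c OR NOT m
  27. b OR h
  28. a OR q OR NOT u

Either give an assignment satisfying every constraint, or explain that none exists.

a = True, h = True, b = False, r = False, q = False, c = True, v = True, m = False, u = False, k = False

Set a = True.
  then (NOT a OR NOT m) forces m = False.
  then (NOT k OR m) forces k = False.
Set h = True.
Set b = False.
Set r = False.
Set q = False.
Set c = True.
  then (NOT c OR NOT u) forces u = False.
  then (k OR u OR v) forces v = True.
All clauses satisfied.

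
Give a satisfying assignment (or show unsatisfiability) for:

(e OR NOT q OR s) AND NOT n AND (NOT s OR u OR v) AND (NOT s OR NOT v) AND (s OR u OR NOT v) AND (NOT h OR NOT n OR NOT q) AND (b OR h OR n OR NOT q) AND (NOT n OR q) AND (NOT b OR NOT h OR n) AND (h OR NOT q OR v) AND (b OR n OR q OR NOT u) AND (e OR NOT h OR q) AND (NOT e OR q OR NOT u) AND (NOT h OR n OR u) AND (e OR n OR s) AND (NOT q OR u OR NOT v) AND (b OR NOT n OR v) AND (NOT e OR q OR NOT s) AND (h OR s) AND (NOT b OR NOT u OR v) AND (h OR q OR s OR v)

Unit clause (NOT n) forces n = False.
Set q = True.
Set e = True.
Try u = False:
  (NOT h OR n OR u) forces h = False.
  (b OR h OR n OR NOT q) forces b = True.
  (h OR NOT q OR v) forces v = True.
  clause (NOT q OR u OR NOT v) is falsified — backtrack.
So u = True.
Set v = False.
  then (h OR NOT q OR v) forces h = True.
  then (NOT b OR NOT u OR v) forces b = False.
Set s = True.
All clauses satisfied.

n = False, q = True, e = True, u = True, v = False, s = True, h = True, b = False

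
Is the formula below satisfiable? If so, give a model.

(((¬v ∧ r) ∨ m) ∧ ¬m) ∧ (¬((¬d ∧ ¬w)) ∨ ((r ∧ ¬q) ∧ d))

m = False, d = True, w = True, q = True, r = True, v = False

  ((¬v ∧ r) ∨ m) ∧ ¬m = True
    (¬v ∧ r) ∨ m = True
      ¬v ∧ r = True
        ¬v = True
    ¬m = True
  ¬((¬d ∧ ¬w)) ∨ ((r ∧ ¬q) ∧ d) = True
    ¬((¬d ∧ ¬w)) = True
      ¬d ∧ ¬w = False
        ¬d = False
        ¬w = False
    (r ∧ ¬q) ∧ d = False
      r ∧ ¬q = False
        ¬q = False
Both conjuncts True, so the formula holds.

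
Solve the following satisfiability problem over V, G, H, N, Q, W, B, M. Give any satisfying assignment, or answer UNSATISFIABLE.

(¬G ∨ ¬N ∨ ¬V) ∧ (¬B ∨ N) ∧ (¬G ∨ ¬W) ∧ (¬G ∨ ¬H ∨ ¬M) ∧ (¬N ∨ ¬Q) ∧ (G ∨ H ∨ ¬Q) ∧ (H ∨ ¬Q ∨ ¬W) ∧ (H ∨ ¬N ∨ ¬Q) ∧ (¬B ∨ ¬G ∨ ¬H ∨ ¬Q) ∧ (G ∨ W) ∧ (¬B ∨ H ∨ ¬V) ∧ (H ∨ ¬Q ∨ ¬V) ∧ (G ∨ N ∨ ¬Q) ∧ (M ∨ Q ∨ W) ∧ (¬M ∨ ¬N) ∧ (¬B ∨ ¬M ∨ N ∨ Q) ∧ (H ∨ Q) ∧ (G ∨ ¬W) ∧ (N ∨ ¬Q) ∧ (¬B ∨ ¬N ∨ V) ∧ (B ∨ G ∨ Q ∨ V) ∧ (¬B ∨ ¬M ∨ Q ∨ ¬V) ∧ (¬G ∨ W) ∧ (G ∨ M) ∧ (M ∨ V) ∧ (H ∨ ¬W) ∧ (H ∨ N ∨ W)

UNSATISFIABLE

Case G = True:
  (¬G ∨ ¬W) forces W = False.
  Clause (¬G ∨ W) is falsified — contradiction.
Case G = False:
  (G ∨ W) forces W = True.
  Clause (G ∨ ¬W) is falsified — contradiction.
Both cases fail, so the formula is unsatisfiable.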